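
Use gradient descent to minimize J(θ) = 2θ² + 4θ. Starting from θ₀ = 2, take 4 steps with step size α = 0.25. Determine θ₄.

J′(θ) = 4θ + 4
Step 1: J′(2) = 12; θ₁ = 2 − 0.25·12 = -1
Step 2: J′(-1) = 0; θ₂ = -1 − 0.25·0 = -1
Step 3: J′(-1) = 0; θ₃ = -1 − 0.25·0 = -1
Step 4: J′(-1) = 0; θ₄ = -1 − 0.25·0 = -1

-1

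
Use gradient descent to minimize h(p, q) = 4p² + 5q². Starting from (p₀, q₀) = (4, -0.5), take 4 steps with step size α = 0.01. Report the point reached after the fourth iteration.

(2.86557184, -0.32805)

∇h = (8p, 10q)
(p₁, q₁) = (4, -0.5) − 0.01·(32, -5) = (3.68, -0.45)
(p₂, q₂) = (3.68, -0.45) − 0.01·(29.44, -4.5) = (3.3856, -0.405)
(p₃, q₃) = (3.3856, -0.405) − 0.01·(27.0848, -4.05) = (3.114752, -0.3645)
(p₄, q₄) = (3.114752, -0.3645) − 0.01·(24.918016, -3.645) = (2.86557184, -0.32805)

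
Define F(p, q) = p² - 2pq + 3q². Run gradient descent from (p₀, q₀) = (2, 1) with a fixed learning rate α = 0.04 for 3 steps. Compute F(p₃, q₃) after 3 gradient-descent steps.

2.197662019584

∇F = (2p - 2q, -2p + 6q)
Step 1: at (2, 1), ∇F = (2, 2) → (2, 1) − 0.04·(2, 2) = (1.92, 0.92)
Step 2: at (1.92, 0.92), ∇F = (2, 1.68) → (1.92, 0.92) − 0.04·(2, 1.68) = (1.84, 0.8528)
Step 3: at (1.84, 0.8528), ∇F = (1.9744, 1.4368) → (1.84, 0.8528) − 0.04·(1.9744, 1.4368) = (1.761024, 0.795328)
F(1.761024, 0.795328) = 2.197662019584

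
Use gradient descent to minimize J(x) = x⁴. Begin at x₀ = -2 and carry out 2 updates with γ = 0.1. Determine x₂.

0.5088

J′(x) = 4x³
Step 1: J′(-2) = -32; x₁ = -2 − 0.1·(-32) = 1.2
Step 2: J′(1.2) = 6.912; x₂ = 1.2 − 0.1·6.912 = 0.5088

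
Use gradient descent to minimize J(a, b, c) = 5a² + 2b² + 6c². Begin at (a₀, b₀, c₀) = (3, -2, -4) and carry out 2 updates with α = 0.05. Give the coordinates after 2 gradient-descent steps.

∇J = (10a, 4b, 12c)
Step 1: at (3, -2, -4), ∇J = (30, -8, -48) → (3, -2, -4) − 0.05·(30, -8, -48) = (1.5, -1.6, -1.6)
Step 2: at (1.5, -1.6, -1.6), ∇J = (15, -6.4, -19.2) → (1.5, -1.6, -1.6) − 0.05·(15, -6.4, -19.2) = (0.75, -1.28, -0.64)

(0.75, -1.28, -0.64)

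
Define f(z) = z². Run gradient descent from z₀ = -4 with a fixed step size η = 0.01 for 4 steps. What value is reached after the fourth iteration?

f′(z) = 2z
z₁ = -4 − 0.01·(-8) = -3.92
z₂ = -3.92 − 0.01·(-7.84) = -3.8416
z₃ = -3.8416 − 0.01·(-7.6832) = -3.764768
z₄ = -3.764768 − 0.01·(-7.529536) = -3.68947264

-3.68947264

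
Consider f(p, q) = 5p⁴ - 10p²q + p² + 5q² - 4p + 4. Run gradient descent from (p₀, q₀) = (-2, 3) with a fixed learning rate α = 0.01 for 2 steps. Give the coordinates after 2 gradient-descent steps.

∇f = (20p³ - 20pq + 2p - 4, -10p² + 10q)
(p₁, q₁) = (-2, 3) − 0.01·(-48, -10) = (-1.52, 3.1)
(p₂, q₂) = (-1.52, 3.1) − 0.01·(16.96384, 7.896) = (-1.6896384, 3.02104)

(-1.6896384, 3.02104)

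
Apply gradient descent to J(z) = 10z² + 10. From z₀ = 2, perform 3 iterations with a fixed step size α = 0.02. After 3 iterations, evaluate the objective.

J′(z) = 20z
Step 1: J′(2) = 40; z₁ = 2 − 0.02·40 = 1.2
Step 2: J′(1.2) = 24; z₂ = 1.2 − 0.02·24 = 0.72
Step 3: J′(0.72) = 14.4; z₃ = 0.72 − 0.02·14.4 = 0.432
J(0.432) = 11.86624

11.86624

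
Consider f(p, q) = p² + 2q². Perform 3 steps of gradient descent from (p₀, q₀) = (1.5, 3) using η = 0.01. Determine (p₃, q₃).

∇f = (2p, 4q)
Step 1: at (1.5, 3), ∇f = (3, 12) → (1.5, 3) − 0.01·(3, 12) = (1.47, 2.88)
Step 2: at (1.47, 2.88), ∇f = (2.94, 11.52) → (1.47, 2.88) − 0.01·(2.94, 11.52) = (1.4406, 2.7648)
Step 3: at (1.4406, 2.7648), ∇f = (2.8812, 11.0592) → (1.4406, 2.7648) − 0.01·(2.8812, 11.0592) = (1.411788, 2.654208)

(1.411788, 2.654208)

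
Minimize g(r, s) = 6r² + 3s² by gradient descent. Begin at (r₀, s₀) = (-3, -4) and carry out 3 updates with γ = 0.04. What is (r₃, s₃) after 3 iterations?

∇g = (12r, 6s)
(r₁, s₁) = (-3, -4) − 0.04·(-36, -24) = (-1.56, -3.04)
(r₂, s₂) = (-1.56, -3.04) − 0.04·(-18.72, -18.24) = (-0.8112, -2.3104)
(r₃, s₃) = (-0.8112, -2.3104) − 0.04·(-9.7344, -13.8624) = (-0.421824, -1.755904)

(-0.421824, -1.755904)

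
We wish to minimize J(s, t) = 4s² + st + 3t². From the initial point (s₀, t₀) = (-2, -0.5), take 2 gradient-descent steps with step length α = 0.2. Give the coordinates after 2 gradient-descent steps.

(-0.88, -0.36)

∇J = (8s + t, s + 6t)
Step 1: at (-2, -0.5), ∇J = (-16.5, -5) → (-2, -0.5) − 0.2·(-16.5, -5) = (1.3, 0.5)
Step 2: at (1.3, 0.5), ∇J = (10.9, 4.3) → (1.3, 0.5) − 0.2·(10.9, 4.3) = (-0.88, -0.36)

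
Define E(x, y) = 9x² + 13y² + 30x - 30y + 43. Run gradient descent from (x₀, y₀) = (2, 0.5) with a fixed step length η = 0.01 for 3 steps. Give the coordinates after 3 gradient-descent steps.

(0.355016, 0.888892)

∇E = (18x + 30, 26y - 30)
(x₁, y₁) = (2, 0.5) − 0.01·(66, -17) = (1.34, 0.67)
(x₂, y₂) = (1.34, 0.67) − 0.01·(54.12, -12.58) = (0.7988, 0.7958)
(x₃, y₃) = (0.7988, 0.7958) − 0.01·(44.3784, -9.3092) = (0.355016, 0.888892)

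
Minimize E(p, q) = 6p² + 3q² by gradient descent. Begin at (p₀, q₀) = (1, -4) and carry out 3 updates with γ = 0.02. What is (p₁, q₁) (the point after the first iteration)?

∇E = (12p, 6q)
Step 1: at (1, -4), ∇E = (12, -24) → (1, -4) − 0.02·(12, -24) = (0.76, -3.52)

(0.76, -3.52)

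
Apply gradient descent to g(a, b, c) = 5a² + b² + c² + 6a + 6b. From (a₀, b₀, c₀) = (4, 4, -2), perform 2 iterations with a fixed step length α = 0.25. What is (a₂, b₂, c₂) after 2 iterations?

∇g = (10a + 6, 2b + 6, 2c)
(a₁, b₁, c₁) = (4, 4, -2) − 0.25·(46, 14, -4) = (-7.5, 0.5, -1)
(a₂, b₂, c₂) = (-7.5, 0.5, -1) − 0.25·(-69, 7, -2) = (9.75, -1.25, -0.5)

(9.75, -1.25, -0.5)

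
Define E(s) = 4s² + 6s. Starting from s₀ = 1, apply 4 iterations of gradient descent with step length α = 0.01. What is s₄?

E′(s) = 8s + 6
Step 1: E′(1) = 14; s₁ = 1 − 0.01·14 = 0.86
Step 2: E′(0.86) = 12.88; s₂ = 0.86 − 0.01·12.88 = 0.7312
Step 3: E′(0.7312) = 11.8496; s₃ = 0.7312 − 0.01·11.8496 = 0.612704
Step 4: E′(0.612704) = 10.901632; s₄ = 0.612704 − 0.01·10.901632 = 0.50368768

0.50368768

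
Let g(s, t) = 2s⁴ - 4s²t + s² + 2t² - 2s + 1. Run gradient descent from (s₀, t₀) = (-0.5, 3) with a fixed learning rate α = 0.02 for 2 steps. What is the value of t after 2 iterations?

2.592448

∇g = (8s³ - 8st + 2s - 2, -4s² + 4t)
(s₁, t₁) = (-0.5, 3) − 0.02·(8, 11) = (-0.66, 2.78)
(s₂, t₂) = (-0.66, 2.78) − 0.02·(9.058432, 9.3776) = (-0.84116864, 2.592448)
t = 2.592448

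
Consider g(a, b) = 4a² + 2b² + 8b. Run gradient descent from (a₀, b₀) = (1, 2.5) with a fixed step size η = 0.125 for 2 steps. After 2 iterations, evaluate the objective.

-5.46875

∇g = (8a, 4b + 8)
(a₁, b₁) = (1, 2.5) − 0.125·(8, 18) = (0, 0.25)
(a₂, b₂) = (0, 0.25) − 0.125·(0, 9) = (0, -0.875)
g(0, -0.875) = -5.46875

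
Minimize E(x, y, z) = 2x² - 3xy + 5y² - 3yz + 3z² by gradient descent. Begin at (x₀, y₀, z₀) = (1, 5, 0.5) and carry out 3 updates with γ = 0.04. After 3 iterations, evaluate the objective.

∇E = (4x - 3y, -3x + 10y - 3z, -3y + 6z)
(x₁, y₁, z₁) = (1, 5, 0.5) − 0.04·(-11, 45.5, -12) = (1.44, 3.18, 0.98)
(x₂, y₂, z₂) = (1.44, 3.18, 0.98) − 0.04·(-3.78, 24.54, -3.66) = (1.5912, 2.1984, 1.1264)
(x₃, y₃, z₃) = (1.5912, 2.1984, 1.1264) − 0.04·(-0.2304, 13.8312, 0.1632) = (1.600416, 1.645152, 1.119872)
E(1.600416, 1.645152, 1.119872) = 8.991766419456

8.991766419456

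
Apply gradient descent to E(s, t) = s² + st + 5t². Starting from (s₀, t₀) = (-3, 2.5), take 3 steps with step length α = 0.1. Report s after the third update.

∇E = (2s + t, s + 10t)
Step 1: at (-3, 2.5), ∇E = (-3.5, 22) → (-3, 2.5) − 0.1·(-3.5, 22) = (-2.65, 0.3)
Step 2: at (-2.65, 0.3), ∇E = (-5, 0.35) → (-2.65, 0.3) − 0.1·(-5, 0.35) = (-2.15, 0.265)
Step 3: at (-2.15, 0.265), ∇E = (-4.035, 0.5) → (-2.15, 0.265) − 0.1·(-4.035, 0.5) = (-1.7465, 0.215)
s = -1.7465

-1.7465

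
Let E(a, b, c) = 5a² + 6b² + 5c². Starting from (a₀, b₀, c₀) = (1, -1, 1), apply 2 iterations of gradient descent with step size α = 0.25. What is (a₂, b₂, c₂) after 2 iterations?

(2.25, -4, 2.25)

∇E = (10a, 12b, 10c)
Step 1: at (1, -1, 1), ∇E = (10, -12, 10) → (1, -1, 1) − 0.25·(10, -12, 10) = (-1.5, 2, -1.5)
Step 2: at (-1.5, 2, -1.5), ∇E = (-15, 24, -15) → (-1.5, 2, -1.5) − 0.25·(-15, 24, -15) = (2.25, -4, 2.25)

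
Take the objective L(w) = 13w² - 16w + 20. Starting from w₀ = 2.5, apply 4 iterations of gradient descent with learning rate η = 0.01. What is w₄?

1.18051624

L′(w) = 26w - 16
Step 1: L′(2.5) = 49; w₁ = 2.5 − 0.01·49 = 2.01
Step 2: L′(2.01) = 36.26; w₂ = 2.01 − 0.01·36.26 = 1.6474
Step 3: L′(1.6474) = 26.8324; w₃ = 1.6474 − 0.01·26.8324 = 1.379076
Step 4: L′(1.379076) = 19.855976; w₄ = 1.379076 − 0.01·19.855976 = 1.18051624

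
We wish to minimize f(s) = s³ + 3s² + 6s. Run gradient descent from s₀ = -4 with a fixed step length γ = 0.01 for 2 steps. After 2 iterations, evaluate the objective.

f′(s) = 3s² + 6s + 6
s₁ = -4 − 0.01·30 = -4.3
s₂ = -4.3 − 0.01·35.67 = -4.6567
f(-4.6567) = -63.865499096263

-63.865499096263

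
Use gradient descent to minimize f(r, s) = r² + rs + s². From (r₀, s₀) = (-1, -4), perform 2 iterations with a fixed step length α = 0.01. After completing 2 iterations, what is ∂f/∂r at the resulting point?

-5.5866

∇f = (2r + s, r + 2s)
(r₁, s₁) = (-1, -4) − 0.01·(-6, -9) = (-0.94, -3.91)
(r₂, s₂) = (-0.94, -3.91) − 0.01·(-5.79, -8.76) = (-0.8821, -3.8224)
∂f/∂r at (-0.8821, -3.8224) = -5.5866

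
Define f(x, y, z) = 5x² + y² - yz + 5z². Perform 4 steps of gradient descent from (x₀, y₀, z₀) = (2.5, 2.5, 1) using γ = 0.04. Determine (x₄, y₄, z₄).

∇f = (10x, 2y - z, -y + 10z)
Step 1: at (2.5, 2.5, 1), ∇f = (25, 4, 7.5) → (2.5, 2.5, 1) − 0.04·(25, 4, 7.5) = (1.5, 2.34, 0.7)
Step 2: at (1.5, 2.34, 0.7), ∇f = (15, 3.98, 4.66) → (1.5, 2.34, 0.7) − 0.04·(15, 3.98, 4.66) = (0.9, 2.1808, 0.5136)
Step 3: at (0.9, 2.1808, 0.5136), ∇f = (9, 3.848, 2.9552) → (0.9, 2.1808, 0.5136) − 0.04·(9, 3.848, 2.9552) = (0.54, 2.02688, 0.395392)
Step 4: at (0.54, 2.02688, 0.395392), ∇f = (5.4, 3.658368, 1.92704) → (0.54, 2.02688, 0.395392) − 0.04·(5.4, 3.658368, 1.92704) = (0.324, 1.88054528, 0.3183104)

(0.324, 1.88054528, 0.3183104)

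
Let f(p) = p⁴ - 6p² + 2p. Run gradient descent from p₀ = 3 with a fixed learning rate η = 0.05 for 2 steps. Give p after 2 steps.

-1.1514

f′(p) = 4p³ - 12p + 2
Step 1: f′(3) = 74; p₁ = 3 − 0.05·74 = -0.7
Step 2: f′(-0.7) = 9.028; p₂ = -0.7 − 0.05·9.028 = -1.1514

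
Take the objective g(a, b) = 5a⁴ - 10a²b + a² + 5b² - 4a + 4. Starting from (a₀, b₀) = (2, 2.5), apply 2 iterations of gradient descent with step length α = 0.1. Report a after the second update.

∇g = (20a³ - 20ab + 2a - 4, -10a² + 10b)
(a₁, b₁) = (2, 2.5) − 0.1·(60, -15) = (-4, 4)
(a₂, b₂) = (-4, 4) − 0.1·(-972, -120) = (93.2, 16)
a = 93.2

93.2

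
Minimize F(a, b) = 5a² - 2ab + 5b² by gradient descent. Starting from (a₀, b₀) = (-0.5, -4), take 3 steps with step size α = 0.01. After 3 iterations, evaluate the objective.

∇F = (10a - 2b, -2a + 10b)
(a₁, b₁) = (-0.5, -4) − 0.01·(3, -39) = (-0.53, -3.61)
(a₂, b₂) = (-0.53, -3.61) − 0.01·(1.92, -35.04) = (-0.5492, -3.2596)
(a₃, b₃) = (-0.5492, -3.2596) − 0.01·(1.0272, -31.4976) = (-0.559472, -2.944624)
F(-0.559472, -2.944624) = 41.624227743744

41.624227743744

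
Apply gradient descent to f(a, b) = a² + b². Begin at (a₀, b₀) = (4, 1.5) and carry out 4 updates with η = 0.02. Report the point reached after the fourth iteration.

∇f = (2a, 2b)
(a₁, b₁) = (4, 1.5) − 0.02·(8, 3) = (3.84, 1.44)
(a₂, b₂) = (3.84, 1.44) − 0.02·(7.68, 2.88) = (3.6864, 1.3824)
(a₃, b₃) = (3.6864, 1.3824) − 0.02·(7.3728, 2.7648) = (3.538944, 1.327104)
(a₄, b₄) = (3.538944, 1.327104) − 0.02·(7.077888, 2.654208) = (3.39738624, 1.27401984)

(3.39738624, 1.27401984)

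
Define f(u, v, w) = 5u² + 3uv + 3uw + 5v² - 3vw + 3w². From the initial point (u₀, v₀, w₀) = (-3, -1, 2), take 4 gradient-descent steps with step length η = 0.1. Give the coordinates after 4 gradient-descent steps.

(-0.4335, 0.4011, 0.6638)

∇f = (10u + 3v + 3w, 3u + 10v - 3w, 3u - 3v + 6w)
(u₁, v₁, w₁) = (-3, -1, 2) − 0.1·(-27, -25, 6) = (-0.3, 1.5, 1.4)
(u₂, v₂, w₂) = (-0.3, 1.5, 1.4) − 0.1·(5.7, 9.9, 3) = (-0.87, 0.51, 1.1)
(u₃, v₃, w₃) = (-0.87, 0.51, 1.1) − 0.1·(-3.87, -0.81, 2.46) = (-0.483, 0.591, 0.854)
(u₄, v₄, w₄) = (-0.483, 0.591, 0.854) − 0.1·(-0.495, 1.899, 1.902) = (-0.4335, 0.4011, 0.6638)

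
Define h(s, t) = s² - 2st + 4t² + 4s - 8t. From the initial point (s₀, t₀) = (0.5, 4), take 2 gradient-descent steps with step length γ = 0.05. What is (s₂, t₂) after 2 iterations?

(0.67, 2.175)

∇h = (2s - 2t + 4, -2s + 8t - 8)
(s₁, t₁) = (0.5, 4) − 0.05·(-3, 23) = (0.65, 2.85)
(s₂, t₂) = (0.65, 2.85) − 0.05·(-0.4, 13.5) = (0.67, 2.175)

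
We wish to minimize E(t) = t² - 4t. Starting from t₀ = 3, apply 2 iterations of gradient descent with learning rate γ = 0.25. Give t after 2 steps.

2.25

E′(t) = 2t - 4
Step 1: E′(3) = 2; t₁ = 3 − 0.25·2 = 2.5
Step 2: E′(2.5) = 1; t₂ = 2.5 − 0.25·1 = 2.25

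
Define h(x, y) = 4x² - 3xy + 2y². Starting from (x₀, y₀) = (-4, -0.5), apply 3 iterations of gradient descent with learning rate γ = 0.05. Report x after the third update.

-1.1566875

∇h = (8x - 3y, -3x + 4y)
(x₁, y₁) = (-4, -0.5) − 0.05·(-30.5, 10) = (-2.475, -1)
(x₂, y₂) = (-2.475, -1) − 0.05·(-16.8, 3.425) = (-1.635, -1.17125)
(x₃, y₃) = (-1.635, -1.17125) − 0.05·(-9.56625, 0.22) = (-1.1566875, -1.18225)
x = -1.1566875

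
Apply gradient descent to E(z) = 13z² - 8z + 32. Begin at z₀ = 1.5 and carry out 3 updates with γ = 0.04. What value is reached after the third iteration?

E′(z) = 26z - 8
z₁ = 1.5 − 0.04·31 = 0.26
z₂ = 0.26 − 0.04·(-1.24) = 0.3096
z₃ = 0.3096 − 0.04·0.0496 = 0.307616

0.307616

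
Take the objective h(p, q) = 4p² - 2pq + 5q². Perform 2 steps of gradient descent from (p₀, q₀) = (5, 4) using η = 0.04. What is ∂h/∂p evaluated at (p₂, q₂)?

∇h = (8p - 2q, -2p + 10q)
(p₁, q₁) = (5, 4) − 0.04·(32, 30) = (3.72, 2.8)
(p₂, q₂) = (3.72, 2.8) − 0.04·(24.16, 20.56) = (2.7536, 1.9776)
∂h/∂p at (2.7536, 1.9776) = 18.0736

18.0736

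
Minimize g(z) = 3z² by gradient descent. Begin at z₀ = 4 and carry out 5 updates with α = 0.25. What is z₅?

-0.125

g′(z) = 6z
z₁ = 4 − 0.25·24 = -2
z₂ = -2 − 0.25·(-12) = 1
z₃ = 1 − 0.25·6 = -0.5
z₄ = -0.5 − 0.25·(-3) = 0.25
z₅ = 0.25 − 0.25·1.5 = -0.125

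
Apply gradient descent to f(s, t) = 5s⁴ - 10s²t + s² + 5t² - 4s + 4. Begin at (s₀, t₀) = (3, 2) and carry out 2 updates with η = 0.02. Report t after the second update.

8.63872

∇f = (20s³ - 20st + 2s - 4, -10s² + 10t)
Step 1: at (3, 2), ∇f = (422, -70) → (3, 2) − 0.02·(422, -70) = (-5.44, 3.4)
Step 2: at (-5.44, 3.4), ∇f = (-2864.74368, -261.936) → (-5.44, 3.4) − 0.02·(-2864.74368, -261.936) = (51.8548736, 8.63872)
t = 8.63872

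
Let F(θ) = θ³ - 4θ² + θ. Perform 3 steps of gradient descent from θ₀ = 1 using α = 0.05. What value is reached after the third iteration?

1.6296906

F′(θ) = 3θ² - 8θ + 1
Step 1: F′(1) = -4; θ₁ = 1 − 0.05·(-4) = 1.2
Step 2: F′(1.2) = -4.28; θ₂ = 1.2 − 0.05·(-4.28) = 1.414
Step 3: F′(1.414) = -4.313812; θ₃ = 1.414 − 0.05·(-4.313812) = 1.6296906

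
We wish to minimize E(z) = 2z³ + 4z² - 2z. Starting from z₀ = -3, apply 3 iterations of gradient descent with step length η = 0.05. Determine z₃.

E′(z) = 6z² + 8z - 2
Step 1: E′(-3) = 28; z₁ = -3 − 0.05·28 = -4.4
Step 2: E′(-4.4) = 78.96; z₂ = -4.4 − 0.05·78.96 = -8.348
Step 3: E′(-8.348) = 349.350624; z₃ = -8.348 − 0.05·349.350624 = -25.8155312

-25.8155312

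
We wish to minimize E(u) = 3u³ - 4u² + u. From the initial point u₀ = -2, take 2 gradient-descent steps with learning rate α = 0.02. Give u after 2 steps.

E′(u) = 9u² - 8u + 1
Step 1: E′(-2) = 53; u₁ = -2 − 0.02·53 = -3.06
Step 2: E′(-3.06) = 109.7524; u₂ = -3.06 − 0.02·109.7524 = -5.255048

-5.255048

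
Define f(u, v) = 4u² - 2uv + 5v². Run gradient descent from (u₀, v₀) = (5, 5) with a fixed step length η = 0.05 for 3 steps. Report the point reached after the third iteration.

(1.625, 1.165)

∇f = (8u - 2v, -2u + 10v)
(u₁, v₁) = (5, 5) − 0.05·(30, 40) = (3.5, 3)
(u₂, v₂) = (3.5, 3) − 0.05·(22, 23) = (2.4, 1.85)
(u₃, v₃) = (2.4, 1.85) − 0.05·(15.5, 13.7) = (1.625, 1.165)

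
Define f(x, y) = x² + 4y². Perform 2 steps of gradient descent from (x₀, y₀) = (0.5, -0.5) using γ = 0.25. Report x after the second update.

∇f = (2x, 8y)
Step 1: at (0.5, -0.5), ∇f = (1, -4) → (0.5, -0.5) − 0.25·(1, -4) = (0.25, 0.5)
Step 2: at (0.25, 0.5), ∇f = (0.5, 4) → (0.25, 0.5) − 0.25·(0.5, 4) = (0.125, -0.5)
x = 0.125

0.125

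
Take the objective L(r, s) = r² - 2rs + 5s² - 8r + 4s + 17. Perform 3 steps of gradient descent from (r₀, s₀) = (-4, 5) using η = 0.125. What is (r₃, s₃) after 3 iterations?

(0.8125, -0.5625)

∇L = (2r - 2s - 8, -2r + 10s + 4)
(r₁, s₁) = (-4, 5) − 0.125·(-26, 62) = (-0.75, -2.75)
(r₂, s₂) = (-0.75, -2.75) − 0.125·(-4, -22) = (-0.25, 0)
(r₃, s₃) = (-0.25, 0) − 0.125·(-8.5, 4.5) = (0.8125, -0.5625)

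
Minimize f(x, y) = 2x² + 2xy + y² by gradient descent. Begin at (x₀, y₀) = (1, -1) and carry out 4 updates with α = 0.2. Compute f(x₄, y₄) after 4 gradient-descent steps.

∇f = (4x + 2y, 2x + 2y)
Step 1: at (1, -1), ∇f = (2, 0) → (1, -1) − 0.2·(2, 0) = (0.6, -1)
Step 2: at (0.6, -1), ∇f = (0.4, -0.8) → (0.6, -1) − 0.2·(0.4, -0.8) = (0.52, -0.84)
Step 3: at (0.52, -0.84), ∇f = (0.4, -0.64) → (0.52, -0.84) − 0.2·(0.4, -0.64) = (0.44, -0.712)
Step 4: at (0.44, -0.712), ∇f = (0.336, -0.544) → (0.44, -0.712) − 0.2·(0.336, -0.544) = (0.3728, -0.6032)
f(0.3728, -0.6032) = 0.192064

0.192064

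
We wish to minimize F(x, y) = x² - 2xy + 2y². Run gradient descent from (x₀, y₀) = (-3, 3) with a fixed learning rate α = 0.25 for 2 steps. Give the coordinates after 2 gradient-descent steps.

(-0.75, 0)

∇F = (2x - 2y, -2x + 4y)
Step 1: at (-3, 3), ∇F = (-12, 18) → (-3, 3) − 0.25·(-12, 18) = (0, -1.5)
Step 2: at (0, -1.5), ∇F = (3, -6) → (0, -1.5) − 0.25·(3, -6) = (-0.75, 0)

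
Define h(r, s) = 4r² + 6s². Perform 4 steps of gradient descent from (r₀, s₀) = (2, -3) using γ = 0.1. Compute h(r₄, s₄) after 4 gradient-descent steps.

0.0001792

∇h = (8r, 12s)
(r₁, s₁) = (2, -3) − 0.1·(16, -36) = (0.4, 0.6)
(r₂, s₂) = (0.4, 0.6) − 0.1·(3.2, 7.2) = (0.08, -0.12)
(r₃, s₃) = (0.08, -0.12) − 0.1·(0.64, -1.44) = (0.016, 0.024)
(r₄, s₄) = (0.016, 0.024) − 0.1·(0.128, 0.288) = (0.0032, -0.0048)
h(0.0032, -0.0048) = 0.0001792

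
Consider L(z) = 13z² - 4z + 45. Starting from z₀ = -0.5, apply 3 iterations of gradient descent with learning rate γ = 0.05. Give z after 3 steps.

L′(z) = 26z - 4
Step 1: L′(-0.5) = -17; z₁ = -0.5 − 0.05·(-17) = 0.35
Step 2: L′(0.35) = 5.1; z₂ = 0.35 − 0.05·5.1 = 0.095
Step 3: L′(0.095) = -1.53; z₃ = 0.095 − 0.05·(-1.53) = 0.1715

0.1715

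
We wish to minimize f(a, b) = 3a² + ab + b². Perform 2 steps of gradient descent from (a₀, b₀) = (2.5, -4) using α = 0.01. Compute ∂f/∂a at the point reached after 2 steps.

9.8263

∇f = (6a + b, a + 2b)
(a₁, b₁) = (2.5, -4) − 0.01·(11, -5.5) = (2.39, -3.945)
(a₂, b₂) = (2.39, -3.945) − 0.01·(10.395, -5.5) = (2.28605, -3.89)
∂f/∂a at (2.28605, -3.89) = 9.8263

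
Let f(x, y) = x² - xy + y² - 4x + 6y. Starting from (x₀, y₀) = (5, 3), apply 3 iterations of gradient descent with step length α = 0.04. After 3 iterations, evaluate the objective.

∇f = (2x - y - 4, -x + 2y + 6)
(x₁, y₁) = (5, 3) − 0.04·(3, 7) = (4.88, 2.72)
(x₂, y₂) = (4.88, 2.72) − 0.04·(3.04, 6.56) = (4.7584, 2.4576)
(x₃, y₃) = (4.7584, 2.4576) − 0.04·(3.0592, 6.1568) = (4.636032, 2.211328)
f(4.636032, 2.211328) = 10.854816858112

10.854816858112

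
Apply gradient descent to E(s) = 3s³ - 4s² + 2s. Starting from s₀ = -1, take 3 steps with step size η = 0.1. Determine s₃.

E′(s) = 9s² - 8s + 2
Step 1: E′(-1) = 19; s₁ = -1 − 0.1·19 = -2.9
Step 2: E′(-2.9) = 100.89; s₂ = -2.9 − 0.1·100.89 = -12.989
Step 3: E′(-12.989) = 1624.339089; s₃ = -12.989 − 0.1·1624.339089 = -175.4229089

-175.4229089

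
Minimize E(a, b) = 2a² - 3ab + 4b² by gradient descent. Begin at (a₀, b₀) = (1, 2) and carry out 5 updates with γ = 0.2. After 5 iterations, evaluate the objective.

3.5279077376

∇E = (4a - 3b, -3a + 8b)
(a₁, b₁) = (1, 2) − 0.2·(-2, 13) = (1.4, -0.6)
(a₂, b₂) = (1.4, -0.6) − 0.2·(7.4, -9) = (-0.08, 1.2)
(a₃, b₃) = (-0.08, 1.2) − 0.2·(-3.92, 9.84) = (0.704, -0.768)
(a₄, b₄) = (0.704, -0.768) − 0.2·(5.12, -8.256) = (-0.32, 0.8832)
(a₅, b₅) = (-0.32, 0.8832) − 0.2·(-3.9296, 8.0256) = (0.46592, -0.72192)
E(0.46592, -0.72192) = 3.5279077376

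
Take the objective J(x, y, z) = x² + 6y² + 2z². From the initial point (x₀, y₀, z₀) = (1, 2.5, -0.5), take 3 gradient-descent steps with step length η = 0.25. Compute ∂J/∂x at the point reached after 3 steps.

∇J = (2x, 12y, 4z)
(x₁, y₁, z₁) = (1, 2.5, -0.5) − 0.25·(2, 30, -2) = (0.5, -5, 0)
(x₂, y₂, z₂) = (0.5, -5, 0) − 0.25·(1, -60, 0) = (0.25, 10, 0)
(x₃, y₃, z₃) = (0.25, 10, 0) − 0.25·(0.5, 120, 0) = (0.125, -20, 0)
∂J/∂x at (0.125, -20, 0) = 0.25

0.25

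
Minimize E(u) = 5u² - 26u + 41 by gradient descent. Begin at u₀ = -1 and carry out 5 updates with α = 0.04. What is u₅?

2.320064

E′(u) = 10u - 26
u₁ = -1 − 0.04·(-36) = 0.44
u₂ = 0.44 − 0.04·(-21.6) = 1.304
u₃ = 1.304 − 0.04·(-12.96) = 1.8224
u₄ = 1.8224 − 0.04·(-7.776) = 2.13344
u₅ = 2.13344 − 0.04·(-4.6656) = 2.320064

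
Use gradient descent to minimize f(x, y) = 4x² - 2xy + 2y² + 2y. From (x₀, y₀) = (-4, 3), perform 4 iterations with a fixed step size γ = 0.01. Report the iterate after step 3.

(-2.961288, 2.387848)

∇f = (8x - 2y, -2x + 4y + 2)
Step 1: at (-4, 3), ∇f = (-38, 22) → (-4, 3) − 0.01·(-38, 22) = (-3.62, 2.78)
Step 2: at (-3.62, 2.78), ∇f = (-34.52, 20.36) → (-3.62, 2.78) − 0.01·(-34.52, 20.36) = (-3.2748, 2.5764)
Step 3: at (-3.2748, 2.5764), ∇f = (-31.3512, 18.8552) → (-3.2748, 2.5764) − 0.01·(-31.3512, 18.8552) = (-2.961288, 2.387848)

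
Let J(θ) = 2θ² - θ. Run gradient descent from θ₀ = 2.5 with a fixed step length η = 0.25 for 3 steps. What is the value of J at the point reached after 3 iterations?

J′(θ) = 4θ - 1
θ₁ = 2.5 − 0.25·9 = 0.25
θ₂ = 0.25 − 0.25·0 = 0.25
θ₃ = 0.25 − 0.25·0 = 0.25
J(0.25) = -0.125

-0.125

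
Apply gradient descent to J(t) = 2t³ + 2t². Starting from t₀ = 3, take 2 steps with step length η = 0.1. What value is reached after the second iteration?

J′(t) = 6t² + 4t
t₁ = 3 − 0.1·66 = -3.6
t₂ = -3.6 − 0.1·63.36 = -9.936

-9.936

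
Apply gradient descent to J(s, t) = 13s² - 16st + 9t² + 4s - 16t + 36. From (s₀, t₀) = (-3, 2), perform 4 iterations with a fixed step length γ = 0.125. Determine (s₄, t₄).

∇J = (26s - 16t + 4, -16s + 18t - 16)
(s₁, t₁) = (-3, 2) − 0.125·(-106, 68) = (10.25, -6.5)
(s₂, t₂) = (10.25, -6.5) − 0.125·(374.5, -297) = (-36.5625, 30.625)
(s₃, t₃) = (-36.5625, 30.625) − 0.125·(-1436.625, 1120.25) = (143.015625, -109.40625)
(s₄, t₄) = (143.015625, -109.40625) − 0.125·(5472.90625, -4273.5625) = (-541.09765625, 424.7890625)

(-541.09765625, 424.7890625)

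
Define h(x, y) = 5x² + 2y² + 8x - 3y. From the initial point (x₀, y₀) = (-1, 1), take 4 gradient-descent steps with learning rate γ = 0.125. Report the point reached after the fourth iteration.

(-0.80078125, 0.765625)

∇h = (10x + 8, 4y - 3)
Step 1: at (-1, 1), ∇h = (-2, 1) → (-1, 1) − 0.125·(-2, 1) = (-0.75, 0.875)
Step 2: at (-0.75, 0.875), ∇h = (0.5, 0.5) → (-0.75, 0.875) − 0.125·(0.5, 0.5) = (-0.8125, 0.8125)
Step 3: at (-0.8125, 0.8125), ∇h = (-0.125, 0.25) → (-0.8125, 0.8125) − 0.125·(-0.125, 0.25) = (-0.796875, 0.78125)
Step 4: at (-0.796875, 0.78125), ∇h = (0.03125, 0.125) → (-0.796875, 0.78125) − 0.125·(0.03125, 0.125) = (-0.80078125, 0.765625)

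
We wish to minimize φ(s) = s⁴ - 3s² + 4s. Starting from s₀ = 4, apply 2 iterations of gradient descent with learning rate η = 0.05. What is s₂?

φ′(s) = 4s³ - 6s + 4
Step 1: φ′(4) = 236; s₁ = 4 − 0.05·236 = -7.8
Step 2: φ′(-7.8) = -1847.408; s₂ = -7.8 − 0.05·(-1847.408) = 84.5704

84.5704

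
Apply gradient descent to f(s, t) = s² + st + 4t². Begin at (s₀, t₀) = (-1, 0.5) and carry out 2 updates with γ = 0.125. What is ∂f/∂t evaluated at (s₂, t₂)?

∇f = (2s + t, s + 8t)
Step 1: at (-1, 0.5), ∇f = (-1.5, 3) → (-1, 0.5) − 0.125·(-1.5, 3) = (-0.8125, 0.125)
Step 2: at (-0.8125, 0.125), ∇f = (-1.5, 0.1875) → (-0.8125, 0.125) − 0.125·(-1.5, 0.1875) = (-0.625, 0.1015625)
∂f/∂t at (-0.625, 0.1015625) = 0.1875

0.1875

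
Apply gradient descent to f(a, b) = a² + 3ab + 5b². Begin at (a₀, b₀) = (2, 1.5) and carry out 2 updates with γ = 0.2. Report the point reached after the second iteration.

∇f = (2a + 3b, 3a + 10b)
Step 1: at (2, 1.5), ∇f = (8.5, 21) → (2, 1.5) − 0.2·(8.5, 21) = (0.3, -2.7)
Step 2: at (0.3, -2.7), ∇f = (-7.5, -26.1) → (0.3, -2.7) − 0.2·(-7.5, -26.1) = (1.8, 2.52)

(1.8, 2.52)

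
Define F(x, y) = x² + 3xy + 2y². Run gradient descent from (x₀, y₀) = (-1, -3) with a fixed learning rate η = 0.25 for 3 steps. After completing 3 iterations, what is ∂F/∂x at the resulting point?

∇F = (2x + 3y, 3x + 4y)
Step 1: at (-1, -3), ∇F = (-11, -15) → (-1, -3) − 0.25·(-11, -15) = (1.75, 0.75)
Step 2: at (1.75, 0.75), ∇F = (5.75, 8.25) → (1.75, 0.75) − 0.25·(5.75, 8.25) = (0.3125, -1.3125)
Step 3: at (0.3125, -1.3125), ∇F = (-3.3125, -4.3125) → (0.3125, -1.3125) − 0.25·(-3.3125, -4.3125) = (1.140625, -0.234375)
∂F/∂x at (1.140625, -0.234375) = 1.578125

1.578125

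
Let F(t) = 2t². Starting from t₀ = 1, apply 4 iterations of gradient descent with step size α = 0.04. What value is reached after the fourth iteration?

F′(t) = 4t
Step 1: F′(1) = 4; t₁ = 1 − 0.04·4 = 0.84
Step 2: F′(0.84) = 3.36; t₂ = 0.84 − 0.04·3.36 = 0.7056
Step 3: F′(0.7056) = 2.8224; t₃ = 0.7056 − 0.04·2.8224 = 0.592704
Step 4: F′(0.592704) = 2.370816; t₄ = 0.592704 − 0.04·2.370816 = 0.49787136

0.49787136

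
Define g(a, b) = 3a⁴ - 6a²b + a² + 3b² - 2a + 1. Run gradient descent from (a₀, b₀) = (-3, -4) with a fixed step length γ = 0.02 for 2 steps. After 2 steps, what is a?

∇g = (12a³ - 12ab + 2a - 2, -6a² + 6b)
Step 1: at (-3, -4), ∇g = (-476, -78) → (-3, -4) − 0.02·(-476, -78) = (6.52, -2.44)
Step 2: at (6.52, -2.44), ∇g = (3527.959296, -269.7024) → (6.52, -2.44) − 0.02·(3527.959296, -269.7024) = (-64.03918592, 2.954048)
a = -64.03918592

-64.03918592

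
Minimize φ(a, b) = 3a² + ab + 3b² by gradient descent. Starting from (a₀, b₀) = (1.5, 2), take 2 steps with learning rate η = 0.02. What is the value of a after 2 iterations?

1.0918

∇φ = (6a + b, a + 6b)
(a₁, b₁) = (1.5, 2) − 0.02·(11, 13.5) = (1.28, 1.73)
(a₂, b₂) = (1.28, 1.73) − 0.02·(9.41, 11.66) = (1.0918, 1.4968)
a = 1.0918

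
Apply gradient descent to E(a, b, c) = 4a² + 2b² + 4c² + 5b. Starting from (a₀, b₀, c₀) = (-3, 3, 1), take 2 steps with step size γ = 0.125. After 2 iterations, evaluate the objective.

∇E = (8a, 4b + 5, 8c)
Step 1: at (-3, 3, 1), ∇E = (-24, 17, 8) → (-3, 3, 1) − 0.125·(-24, 17, 8) = (0, 0.875, 0)
Step 2: at (0, 0.875, 0), ∇E = (0, 8.5, 0) → (0, 0.875, 0) − 0.125·(0, 8.5, 0) = (0, -0.1875, 0)
E(0, -0.1875, 0) = -0.8671875

-0.8671875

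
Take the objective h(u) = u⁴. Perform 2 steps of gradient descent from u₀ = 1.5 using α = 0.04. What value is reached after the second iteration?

h′(u) = 4u³
Step 1: h′(1.5) = 13.5; u₁ = 1.5 − 0.04·13.5 = 0.96
Step 2: h′(0.96) = 3.538944; u₂ = 0.96 − 0.04·3.538944 = 0.81844224

0.81844224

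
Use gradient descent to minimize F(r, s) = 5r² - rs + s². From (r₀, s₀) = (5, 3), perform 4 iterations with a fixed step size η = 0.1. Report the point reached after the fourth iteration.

∇F = (10r - s, -r + 2s)
Step 1: at (5, 3), ∇F = (47, 1) → (5, 3) − 0.1·(47, 1) = (0.3, 2.9)
Step 2: at (0.3, 2.9), ∇F = (0.1, 5.5) → (0.3, 2.9) − 0.1·(0.1, 5.5) = (0.29, 2.35)
Step 3: at (0.29, 2.35), ∇F = (0.55, 4.41) → (0.29, 2.35) − 0.1·(0.55, 4.41) = (0.235, 1.909)
Step 4: at (0.235, 1.909), ∇F = (0.441, 3.583) → (0.235, 1.909) − 0.1·(0.441, 3.583) = (0.1909, 1.5507)

(0.1909, 1.5507)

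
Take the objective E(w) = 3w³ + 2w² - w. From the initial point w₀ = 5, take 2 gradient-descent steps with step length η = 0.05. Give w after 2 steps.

E′(w) = 9w² + 4w - 1
w₁ = 5 − 0.05·244 = -7.2
w₂ = -7.2 − 0.05·436.76 = -29.038

-29.038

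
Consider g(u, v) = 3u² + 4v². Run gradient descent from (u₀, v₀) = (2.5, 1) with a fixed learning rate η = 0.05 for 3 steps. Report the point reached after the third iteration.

(0.8575, 0.216)

∇g = (6u, 8v)
(u₁, v₁) = (2.5, 1) − 0.05·(15, 8) = (1.75, 0.6)
(u₂, v₂) = (1.75, 0.6) − 0.05·(10.5, 4.8) = (1.225, 0.36)
(u₃, v₃) = (1.225, 0.36) − 0.05·(7.35, 2.88) = (0.8575, 0.216)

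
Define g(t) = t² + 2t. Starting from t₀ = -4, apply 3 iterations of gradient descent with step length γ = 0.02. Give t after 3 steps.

-3.654208

g′(t) = 2t + 2
Step 1: g′(-4) = -6; t₁ = -4 − 0.02·(-6) = -3.88
Step 2: g′(-3.88) = -5.76; t₂ = -3.88 − 0.02·(-5.76) = -3.7648
Step 3: g′(-3.7648) = -5.5296; t₃ = -3.7648 − 0.02·(-5.5296) = -3.654208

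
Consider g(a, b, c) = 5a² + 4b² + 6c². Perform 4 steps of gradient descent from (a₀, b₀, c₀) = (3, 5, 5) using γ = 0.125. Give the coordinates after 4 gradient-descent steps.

(0.01171875, 0, 0.3125)

∇g = (10a, 8b, 12c)
(a₁, b₁, c₁) = (3, 5, 5) − 0.125·(30, 40, 60) = (-0.75, 0, -2.5)
(a₂, b₂, c₂) = (-0.75, 0, -2.5) − 0.125·(-7.5, 0, -30) = (0.1875, 0, 1.25)
(a₃, b₃, c₃) = (0.1875, 0, 1.25) − 0.125·(1.875, 0, 15) = (-0.046875, 0, -0.625)
(a₄, b₄, c₄) = (-0.046875, 0, -0.625) − 0.125·(-0.46875, 0, -7.5) = (0.01171875, 0, 0.3125)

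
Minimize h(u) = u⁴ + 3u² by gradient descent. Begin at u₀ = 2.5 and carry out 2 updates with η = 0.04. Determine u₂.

-0.42144

h′(u) = 4u³ + 6u
u₁ = 2.5 − 0.04·77.5 = -0.6
u₂ = -0.6 − 0.04·(-4.464) = -0.42144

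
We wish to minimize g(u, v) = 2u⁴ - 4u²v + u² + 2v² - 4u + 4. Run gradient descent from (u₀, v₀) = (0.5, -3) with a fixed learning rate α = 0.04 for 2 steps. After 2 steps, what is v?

-2.0816

∇g = (8u³ - 8uv + 2u - 4, -4u² + 4v)
Step 1: at (0.5, -3), ∇g = (10, -13) → (0.5, -3) − 0.04·(10, -13) = (0.1, -2.48)
Step 2: at (0.1, -2.48), ∇g = (-1.808, -9.96) → (0.1, -2.48) − 0.04·(-1.808, -9.96) = (0.17232, -2.0816)
v = -2.0816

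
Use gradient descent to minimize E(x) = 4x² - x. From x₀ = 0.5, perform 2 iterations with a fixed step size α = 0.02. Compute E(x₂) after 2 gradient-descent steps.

E′(x) = 8x - 1
x₁ = 0.5 − 0.02·3 = 0.44
x₂ = 0.44 − 0.02·2.52 = 0.3896
E(0.3896) = 0.21755264

0.21755264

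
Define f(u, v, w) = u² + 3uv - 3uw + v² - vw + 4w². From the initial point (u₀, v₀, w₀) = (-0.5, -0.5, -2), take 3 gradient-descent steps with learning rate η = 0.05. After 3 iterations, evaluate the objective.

∇f = (2u + 3v - 3w, 3u + 2v - w, -3u - v + 8w)
(u₁, v₁, w₁) = (-0.5, -0.5, -2) − 0.05·(3.5, -0.5, -14) = (-0.675, -0.475, -1.3)
(u₂, v₂, w₂) = (-0.675, -0.475, -1.3) − 0.05·(1.125, -1.675, -7.9) = (-0.73125, -0.39125, -0.905)
(u₃, v₃, w₃) = (-0.73125, -0.39125, -0.905) − 0.05·(0.07875, -2.07125, -4.655) = (-0.7351875, -0.2876875, -0.67225)
f(-0.7351875, -0.2876875, -0.67225) = 1.38937045703125

1.38937045703125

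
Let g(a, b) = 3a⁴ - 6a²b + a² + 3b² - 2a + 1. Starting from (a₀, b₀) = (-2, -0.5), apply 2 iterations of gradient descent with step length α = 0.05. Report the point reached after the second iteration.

∇g = (12a³ - 12ab + 2a - 2, -6a² + 6b)
Step 1: at (-2, -0.5), ∇g = (-114, -27) → (-2, -0.5) − 0.05·(-114, -27) = (3.7, 0.85)
Step 2: at (3.7, 0.85), ∇g = (575.496, -77.04) → (3.7, 0.85) − 0.05·(575.496, -77.04) = (-25.0748, 4.702)

(-25.0748, 4.702)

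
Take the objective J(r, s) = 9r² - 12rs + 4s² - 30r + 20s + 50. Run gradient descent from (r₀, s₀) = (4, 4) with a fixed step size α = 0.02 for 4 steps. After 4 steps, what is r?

4.21851904

∇J = (18r - 12s - 30, -12r + 8s + 20)
(r₁, s₁) = (4, 4) − 0.02·(-6, 4) = (4.12, 3.92)
(r₂, s₂) = (4.12, 3.92) − 0.02·(-2.88, 1.92) = (4.1776, 3.8816)
(r₃, s₃) = (4.1776, 3.8816) − 0.02·(-1.3824, 0.9216) = (4.205248, 3.863168)
(r₄, s₄) = (4.205248, 3.863168) − 0.02·(-0.663552, 0.442368) = (4.21851904, 3.85432064)
r = 4.21851904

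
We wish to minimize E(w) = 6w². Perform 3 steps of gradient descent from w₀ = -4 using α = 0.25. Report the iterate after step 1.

E′(w) = 12w
w₁ = -4 − 0.25·(-48) = 8

8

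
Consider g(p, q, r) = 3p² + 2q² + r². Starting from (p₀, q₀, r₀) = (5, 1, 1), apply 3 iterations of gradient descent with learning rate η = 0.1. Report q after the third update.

∇g = (6p, 4q, 2r)
(p₁, q₁, r₁) = (5, 1, 1) − 0.1·(30, 4, 2) = (2, 0.6, 0.8)
(p₂, q₂, r₂) = (2, 0.6, 0.8) − 0.1·(12, 2.4, 1.6) = (0.8, 0.36, 0.64)
(p₃, q₃, r₃) = (0.8, 0.36, 0.64) − 0.1·(4.8, 1.44, 1.28) = (0.32, 0.216, 0.512)
q = 0.216

0.216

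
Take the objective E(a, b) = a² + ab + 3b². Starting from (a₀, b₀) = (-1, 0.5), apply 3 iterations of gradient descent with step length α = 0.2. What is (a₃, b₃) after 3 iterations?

(-0.288, 0.064)

∇E = (2a + b, a + 6b)
(a₁, b₁) = (-1, 0.5) − 0.2·(-1.5, 2) = (-0.7, 0.1)
(a₂, b₂) = (-0.7, 0.1) − 0.2·(-1.3, -0.1) = (-0.44, 0.12)
(a₃, b₃) = (-0.44, 0.12) − 0.2·(-0.76, 0.28) = (-0.288, 0.064)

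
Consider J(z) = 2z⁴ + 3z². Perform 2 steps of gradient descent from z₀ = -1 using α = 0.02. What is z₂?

-0.57388032

J′(z) = 8z³ + 6z
z₁ = -1 − 0.02·(-14) = -0.72
z₂ = -0.72 − 0.02·(-7.305984) = -0.57388032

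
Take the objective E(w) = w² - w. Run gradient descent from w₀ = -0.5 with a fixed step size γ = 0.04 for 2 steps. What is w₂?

-0.3464

E′(w) = 2w - 1
Step 1: E′(-0.5) = -2; w₁ = -0.5 − 0.04·(-2) = -0.42
Step 2: E′(-0.42) = -1.84; w₂ = -0.42 − 0.04·(-1.84) = -0.3464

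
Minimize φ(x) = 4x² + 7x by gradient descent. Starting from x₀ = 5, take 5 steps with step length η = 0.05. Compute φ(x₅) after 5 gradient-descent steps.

φ′(x) = 8x + 7
Step 1: φ′(5) = 47; x₁ = 5 − 0.05·47 = 2.65
Step 2: φ′(2.65) = 28.2; x₂ = 2.65 − 0.05·28.2 = 1.24
Step 3: φ′(1.24) = 16.92; x₃ = 1.24 − 0.05·16.92 = 0.394
Step 4: φ′(0.394) = 10.152; x₄ = 0.394 − 0.05·10.152 = -0.1136
Step 5: φ′(-0.1136) = 6.0912; x₅ = -0.1136 − 0.05·6.0912 = -0.41816
φ(-0.41816) = -2.2276888576

-2.2276888576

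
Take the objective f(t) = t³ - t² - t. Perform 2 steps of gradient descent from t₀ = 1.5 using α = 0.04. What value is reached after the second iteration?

f′(t) = 3t² - 2t - 1
t₁ = 1.5 − 0.04·2.75 = 1.39
t₂ = 1.39 − 0.04·2.0163 = 1.309348

1.309348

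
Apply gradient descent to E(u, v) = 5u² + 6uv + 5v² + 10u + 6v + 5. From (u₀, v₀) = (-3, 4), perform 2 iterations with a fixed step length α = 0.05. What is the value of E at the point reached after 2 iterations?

14.7712

∇E = (10u + 6v + 10, 6u + 10v + 6)
Step 1: at (-3, 4), ∇E = (4, 28) → (-3, 4) − 0.05·(4, 28) = (-3.2, 2.6)
Step 2: at (-3.2, 2.6), ∇E = (-6.4, 12.8) → (-3.2, 2.6) − 0.05·(-6.4, 12.8) = (-2.88, 1.96)
E(-2.88, 1.96) = 14.7712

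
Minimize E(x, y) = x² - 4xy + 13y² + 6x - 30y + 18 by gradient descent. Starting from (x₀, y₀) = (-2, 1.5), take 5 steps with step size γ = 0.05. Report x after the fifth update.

-1.63068

∇E = (2x - 4y + 6, -4x + 26y - 30)
(x₁, y₁) = (-2, 1.5) − 0.05·(-4, 17) = (-1.8, 0.65)
(x₂, y₂) = (-1.8, 0.65) − 0.05·(-0.2, -5.9) = (-1.79, 0.945)
(x₃, y₃) = (-1.79, 0.945) − 0.05·(-1.36, 1.73) = (-1.722, 0.8585)
(x₄, y₄) = (-1.722, 0.8585) − 0.05·(-0.878, -0.791) = (-1.6781, 0.89805)
(x₅, y₅) = (-1.6781, 0.89805) − 0.05·(-0.9484, 0.0617) = (-1.63068, 0.894965)
x = -1.63068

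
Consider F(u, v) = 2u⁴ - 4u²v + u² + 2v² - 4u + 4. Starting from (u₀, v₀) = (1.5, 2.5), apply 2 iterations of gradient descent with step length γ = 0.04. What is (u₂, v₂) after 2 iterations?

∇F = (8u³ - 8uv + 2u - 4, -4u² + 4v)
(u₁, v₁) = (1.5, 2.5) − 0.04·(-4, 1) = (1.66, 2.46)
(u₂, v₂) = (1.66, 2.46) − 0.04·(3.245568, -1.1824) = (1.53017728, 2.507296)

(1.53017728, 2.507296)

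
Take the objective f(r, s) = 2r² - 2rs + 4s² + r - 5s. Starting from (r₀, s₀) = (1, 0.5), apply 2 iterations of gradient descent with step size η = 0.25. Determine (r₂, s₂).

(0.375, 0)

∇f = (4r - 2s + 1, -2r + 8s - 5)
Step 1: at (1, 0.5), ∇f = (4, -3) → (1, 0.5) − 0.25·(4, -3) = (0, 1.25)
Step 2: at (0, 1.25), ∇f = (-1.5, 5) → (0, 1.25) − 0.25·(-1.5, 5) = (0.375, 0)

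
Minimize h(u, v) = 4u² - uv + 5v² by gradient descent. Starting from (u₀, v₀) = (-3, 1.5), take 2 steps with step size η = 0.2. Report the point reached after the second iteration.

∇h = (8u - v, -u + 10v)
(u₁, v₁) = (-3, 1.5) − 0.2·(-25.5, 18) = (2.1, -2.1)
(u₂, v₂) = (2.1, -2.1) − 0.2·(18.9, -23.1) = (-1.68, 2.52)

(-1.68, 2.52)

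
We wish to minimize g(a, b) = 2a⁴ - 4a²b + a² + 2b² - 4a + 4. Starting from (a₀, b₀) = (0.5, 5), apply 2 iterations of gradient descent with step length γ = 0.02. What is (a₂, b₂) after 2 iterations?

(1.54435456, 4.321088)

∇g = (8a³ - 8ab + 2a - 4, -4a² + 4b)
(a₁, b₁) = (0.5, 5) − 0.02·(-22, 19) = (0.94, 4.62)
(a₂, b₂) = (0.94, 4.62) − 0.02·(-30.217728, 14.9456) = (1.54435456, 4.321088)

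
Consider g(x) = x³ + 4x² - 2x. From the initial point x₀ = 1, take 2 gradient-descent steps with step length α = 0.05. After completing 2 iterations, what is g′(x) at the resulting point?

1.520809171875

g′(x) = 3x² + 8x - 2
x₁ = 1 − 0.05·9 = 0.55
x₂ = 0.55 − 0.05·3.3075 = 0.384625
g′(x) at (0.384625) = 1.520809171875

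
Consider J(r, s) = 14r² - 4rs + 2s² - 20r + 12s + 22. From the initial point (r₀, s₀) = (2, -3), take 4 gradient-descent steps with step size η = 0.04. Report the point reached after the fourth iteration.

(0.32850432, -2.70123776)

∇J = (28r - 4s - 20, -4r + 4s + 12)
Step 1: at (2, -3), ∇J = (48, -8) → (2, -3) − 0.04·(48, -8) = (0.08, -2.68)
Step 2: at (0.08, -2.68), ∇J = (-7.04, 0.96) → (0.08, -2.68) − 0.04·(-7.04, 0.96) = (0.3616, -2.7184)
Step 3: at (0.3616, -2.7184), ∇J = (0.9984, -0.32) → (0.3616, -2.7184) − 0.04·(0.9984, -0.32) = (0.321664, -2.7056)
Step 4: at (0.321664, -2.7056), ∇J = (-0.171008, -0.109056) → (0.321664, -2.7056) − 0.04·(-0.171008, -0.109056) = (0.32850432, -2.70123776)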